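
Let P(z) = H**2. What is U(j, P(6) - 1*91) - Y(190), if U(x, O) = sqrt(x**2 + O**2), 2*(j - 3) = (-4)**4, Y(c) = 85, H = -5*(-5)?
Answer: -85 + sqrt(302317) ≈ 464.83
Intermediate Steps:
H = 25
P(z) = 625 (P(z) = 25**2 = 625)
j = 131 (j = 3 + (1/2)*(-4)**4 = 3 + (1/2)*256 = 3 + 128 = 131)
U(x, O) = sqrt(O**2 + x**2)
U(j, P(6) - 1*91) - Y(190) = sqrt((625 - 1*91)**2 + 131**2) - 1*85 = sqrt((625 - 91)**2 + 17161) - 85 = sqrt(534**2 + 17161) - 85 = sqrt(285156 + 17161) - 85 = sqrt(302317) - 85 = -85 + sqrt(302317)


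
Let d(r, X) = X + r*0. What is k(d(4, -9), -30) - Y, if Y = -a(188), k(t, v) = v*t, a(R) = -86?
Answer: 184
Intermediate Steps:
d(r, X) = X (d(r, X) = X + 0 = X)
k(t, v) = t*v
Y = 86 (Y = -1*(-86) = 86)
k(d(4, -9), -30) - Y = -9*(-30) - 1*86 = 270 - 86 = 184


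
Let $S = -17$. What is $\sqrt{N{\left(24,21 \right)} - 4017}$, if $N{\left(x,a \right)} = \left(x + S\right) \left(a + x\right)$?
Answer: $i \sqrt{3702} \approx 60.844 i$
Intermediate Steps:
$N{\left(x,a \right)} = \left(-17 + x\right) \left(a + x\right)$ ($N{\left(x,a \right)} = \left(x - 17\right) \left(a + x\right) = \left(-17 + x\right) \left(a + x\right)$)
$\sqrt{N{\left(24,21 \right)} - 4017} = \sqrt{\left(24^{2} - 357 - 408 + 21 \cdot 24\right) - 4017} = \sqrt{\left(576 - 357 - 408 + 504\right) - 4017} = \sqrt{315 - 4017} = \sqrt{-3702} = i \sqrt{3702}$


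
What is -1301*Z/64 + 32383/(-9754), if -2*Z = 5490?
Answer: 17415925609/312128 ≈ 55797.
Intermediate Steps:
Z = -2745 (Z = -1/2*5490 = -2745)
-1301*Z/64 + 32383/(-9754) = -1301/(4**3/(-2745)) + 32383/(-9754) = -1301/(64*(-1/2745)) + 32383*(-1/9754) = -1301/(-64/2745) - 32383/9754 = -1301*(-2745/64) - 32383/9754 = 3571245/64 - 32383/9754 = 17415925609/312128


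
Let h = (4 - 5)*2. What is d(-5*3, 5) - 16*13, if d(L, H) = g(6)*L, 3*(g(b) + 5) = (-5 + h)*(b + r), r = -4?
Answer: -63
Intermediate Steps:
h = -2 (h = -1*2 = -2)
g(b) = 13/3 - 7*b/3 (g(b) = -5 + ((-5 - 2)*(b - 4))/3 = -5 + (-7*(-4 + b))/3 = -5 + (28 - 7*b)/3 = -5 + (28/3 - 7*b/3) = 13/3 - 7*b/3)
d(L, H) = -29*L/3 (d(L, H) = (13/3 - 7/3*6)*L = (13/3 - 14)*L = -29*L/3)
d(-5*3, 5) - 16*13 = -(-145)*3/3 - 16*13 = -29/3*(-15) - 208 = 145 - 208 = -63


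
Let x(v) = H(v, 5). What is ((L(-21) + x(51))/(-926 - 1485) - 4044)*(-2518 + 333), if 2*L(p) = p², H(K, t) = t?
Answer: 42608852515/4822 ≈ 8.8364e+6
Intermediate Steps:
x(v) = 5
L(p) = p²/2
((L(-21) + x(51))/(-926 - 1485) - 4044)*(-2518 + 333) = (((½)*(-21)² + 5)/(-926 - 1485) - 4044)*(-2518 + 333) = (((½)*441 + 5)/(-2411) - 4044)*(-2185) = ((441/2 + 5)*(-1/2411) - 4044)*(-2185) = ((451/2)*(-1/2411) - 4044)*(-2185) = (-451/4822 - 4044)*(-2185) = -19500619/4822*(-2185) = 42608852515/4822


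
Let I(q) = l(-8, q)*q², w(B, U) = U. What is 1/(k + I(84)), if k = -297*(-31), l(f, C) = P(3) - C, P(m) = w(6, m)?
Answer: -1/562329 ≈ -1.7783e-6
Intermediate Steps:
P(m) = m
l(f, C) = 3 - C
I(q) = q²*(3 - q) (I(q) = (3 - q)*q² = q²*(3 - q))
k = 9207
1/(k + I(84)) = 1/(9207 + 84²*(3 - 1*84)) = 1/(9207 + 7056*(3 - 84)) = 1/(9207 + 7056*(-81)) = 1/(9207 - 571536) = 1/(-562329) = -1/562329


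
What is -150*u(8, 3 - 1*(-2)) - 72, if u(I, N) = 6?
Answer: -972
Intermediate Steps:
-150*u(8, 3 - 1*(-2)) - 72 = -150*6 - 72 = -900 - 72 = -972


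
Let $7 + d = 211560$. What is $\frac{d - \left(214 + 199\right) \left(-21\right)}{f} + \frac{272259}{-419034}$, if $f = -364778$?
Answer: $- \frac{31932712531}{25475730742} \approx -1.2535$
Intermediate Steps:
$d = 211553$ ($d = -7 + 211560 = 211553$)
$\frac{d - \left(214 + 199\right) \left(-21\right)}{f} + \frac{272259}{-419034} = \frac{211553 - \left(214 + 199\right) \left(-21\right)}{-364778} + \frac{272259}{-419034} = \left(211553 - 413 \left(-21\right)\right) \left(- \frac{1}{364778}\right) + 272259 \left(- \frac{1}{419034}\right) = \left(211553 - -8673\right) \left(- \frac{1}{364778}\right) - \frac{90753}{139678} = \left(211553 + 8673\right) \left(- \frac{1}{364778}\right) - \frac{90753}{139678} = 220226 \left(- \frac{1}{364778}\right) - \frac{90753}{139678} = - \frac{110113}{182389} - \frac{90753}{139678} = - \frac{31932712531}{25475730742}$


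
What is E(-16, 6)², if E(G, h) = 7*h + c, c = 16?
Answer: 3364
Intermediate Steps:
E(G, h) = 16 + 7*h (E(G, h) = 7*h + 16 = 16 + 7*h)
E(-16, 6)² = (16 + 7*6)² = (16 + 42)² = 58² = 3364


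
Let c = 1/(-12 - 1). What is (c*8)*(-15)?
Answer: 120/13 ≈ 9.2308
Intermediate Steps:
c = -1/13 (c = 1/(-13) = -1/13 ≈ -0.076923)
(c*8)*(-15) = -1/13*8*(-15) = -8/13*(-15) = 120/13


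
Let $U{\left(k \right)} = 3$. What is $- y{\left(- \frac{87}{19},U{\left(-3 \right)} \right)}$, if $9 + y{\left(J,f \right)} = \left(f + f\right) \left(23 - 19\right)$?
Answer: $-15$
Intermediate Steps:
$y{\left(J,f \right)} = -9 + 8 f$ ($y{\left(J,f \right)} = -9 + \left(f + f\right) \left(23 - 19\right) = -9 + 2 f 4 = -9 + 8 f$)
$- y{\left(- \frac{87}{19},U{\left(-3 \right)} \right)} = - (-9 + 8 \cdot 3) = - (-9 + 24) = \left(-1\right) 15 = -15$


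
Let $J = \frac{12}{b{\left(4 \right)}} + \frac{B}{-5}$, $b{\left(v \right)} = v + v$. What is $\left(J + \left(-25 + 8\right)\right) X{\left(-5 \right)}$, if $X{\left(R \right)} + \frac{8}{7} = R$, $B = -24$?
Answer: $\frac{4601}{70} \approx 65.729$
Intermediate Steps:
$X{\left(R \right)} = - \frac{8}{7} + R$
$b{\left(v \right)} = 2 v$
$J = \frac{63}{10}$ ($J = \frac{12}{2 \cdot 4} - \frac{24}{-5} = \frac{12}{8} - - \frac{24}{5} = 12 \cdot \frac{1}{8} + \frac{24}{5} = \frac{3}{2} + \frac{24}{5} = \frac{63}{10} \approx 6.3$)
$\left(J + \left(-25 + 8\right)\right) X{\left(-5 \right)} = \left(\frac{63}{10} + \left(-25 + 8\right)\right) \left(- \frac{8}{7} - 5\right) = \left(\frac{63}{10} - 17\right) \left(- \frac{43}{7}\right) = \left(- \frac{107}{10}\right) \left(- \frac{43}{7}\right) = \frac{4601}{70}$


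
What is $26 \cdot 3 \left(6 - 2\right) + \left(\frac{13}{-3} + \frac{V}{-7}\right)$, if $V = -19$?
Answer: $\frac{6518}{21} \approx 310.38$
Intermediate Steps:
$26 \cdot 3 \left(6 - 2\right) + \left(\frac{13}{-3} + \frac{V}{-7}\right) = 26 \cdot 3 \left(6 - 2\right) + \left(\frac{13}{-3} - \frac{19}{-7}\right) = 26 \cdot 3 \cdot 4 + \left(13 \left(- \frac{1}{3}\right) - - \frac{19}{7}\right) = 26 \cdot 12 + \left(- \frac{13}{3} + \frac{19}{7}\right) = 312 - \frac{34}{21} = \frac{6518}{21}$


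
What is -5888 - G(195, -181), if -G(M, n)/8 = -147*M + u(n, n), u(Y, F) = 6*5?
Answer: -234968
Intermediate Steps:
u(Y, F) = 30
G(M, n) = -240 + 1176*M (G(M, n) = -8*(-147*M + 30) = -8*(30 - 147*M) = -240 + 1176*M)
-5888 - G(195, -181) = -5888 - (-240 + 1176*195) = -5888 - (-240 + 229320) = -5888 - 1*229080 = -5888 - 229080 = -234968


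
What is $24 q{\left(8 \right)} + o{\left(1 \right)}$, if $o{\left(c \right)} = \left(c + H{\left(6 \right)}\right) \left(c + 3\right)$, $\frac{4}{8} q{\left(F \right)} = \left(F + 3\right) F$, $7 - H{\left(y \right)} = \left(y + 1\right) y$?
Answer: $4088$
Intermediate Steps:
$H{\left(y \right)} = 7 - y \left(1 + y\right)$ ($H{\left(y \right)} = 7 - \left(y + 1\right) y = 7 - \left(1 + y\right) y = 7 - y \left(1 + y\right)$)
$q{\left(F \right)} = 2 F \left(3 + F\right)$ ($q{\left(F \right)} = 2 \left(F + 3\right) F = 2 \left(3 + F\right) F = 2 F \left(3 + F\right)$)
$o{\left(c \right)} = \left(-35 + c\right) \left(3 + c\right)$ ($o{\left(c \right)} = \left(c - 35\right) \left(c + 3\right) = \left(c - 35\right) \left(3 + c\right) = \left(-35 + c\right) \left(3 + c\right)$)
$24 q{\left(8 \right)} + o{\left(1 \right)} = 24 \cdot 2 \cdot 8 \left(3 + 8\right) - \left(137 - 1\right) = 24 \cdot 2 \cdot 8 \cdot 11 - 136 = 24 \cdot 176 - 136 = 4224 - 136 = 4088$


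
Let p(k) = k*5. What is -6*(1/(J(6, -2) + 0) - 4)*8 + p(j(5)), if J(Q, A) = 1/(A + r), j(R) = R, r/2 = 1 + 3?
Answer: -71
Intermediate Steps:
r = 8 (r = 2*(1 + 3) = 2*4 = 8)
p(k) = 5*k
J(Q, A) = 1/(8 + A) (J(Q, A) = 1/(A + 8) = 1/(8 + A))
-6*(1/(J(6, -2) + 0) - 4)*8 + p(j(5)) = -6*(1/(1/(8 - 2) + 0) - 4)*8 + 5*5 = -6*(1/(1/6 + 0) - 4)*8 + 25 = -6*(1/(⅙ + 0) - 4)*8 + 25 = -6*(1/(⅙) - 4)*8 + 25 = -6*(6 - 4)*8 + 25 = -12*8 + 25 = -6*16 + 25 = -96 + 25 = -71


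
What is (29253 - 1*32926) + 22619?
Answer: 18946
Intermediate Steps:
(29253 - 1*32926) + 22619 = (29253 - 32926) + 22619 = -3673 + 22619 = 18946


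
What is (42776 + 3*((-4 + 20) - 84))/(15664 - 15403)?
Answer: 1468/9 ≈ 163.11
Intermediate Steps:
(42776 + 3*((-4 + 20) - 84))/(15664 - 15403) = (42776 + 3*(16 - 84))/261 = (42776 + 3*(-68))*(1/261) = (42776 - 204)*(1/261) = 42572*(1/261) = 1468/9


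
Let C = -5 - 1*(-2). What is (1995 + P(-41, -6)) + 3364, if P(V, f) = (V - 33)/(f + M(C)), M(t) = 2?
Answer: 10755/2 ≈ 5377.5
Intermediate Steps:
C = -3 (C = -5 + 2 = -3)
P(V, f) = (-33 + V)/(2 + f) (P(V, f) = (V - 33)/(f + 2) = (-33 + V)/(2 + f))
(1995 + P(-41, -6)) + 3364 = (1995 + (-33 - 41)/(2 - 6)) + 3364 = (1995 - 74/(-4)) + 3364 = (1995 - 1/4*(-74)) + 3364 = (1995 + 37/2) + 3364 = 4027/2 + 3364 = 10755/2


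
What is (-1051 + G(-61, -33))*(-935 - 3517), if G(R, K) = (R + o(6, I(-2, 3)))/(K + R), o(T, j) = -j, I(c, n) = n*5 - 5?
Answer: 219757398/47 ≈ 4.6757e+6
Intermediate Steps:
I(c, n) = -5 + 5*n (I(c, n) = 5*n - 5 = -5 + 5*n)
G(R, K) = (-10 + R)/(K + R) (G(R, K) = (R - (-5 + 5*3))/(K + R) = (R - (-5 + 15))/(K + R) = (R - 1*10)/(K + R) = (R - 10)/(K + R) = (-10 + R)/(K + R))
(-1051 + G(-61, -33))*(-935 - 3517) = (-1051 + (-10 - 61)/(-33 - 61))*(-935 - 3517) = (-1051 - 71/(-94))*(-4452) = (-1051 - 1/94*(-71))*(-4452) = (-1051 + 71/94)*(-4452) = -98723/94*(-4452) = 219757398/47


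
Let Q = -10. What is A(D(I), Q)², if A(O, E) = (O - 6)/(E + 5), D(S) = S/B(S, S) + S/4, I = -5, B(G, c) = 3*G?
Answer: 6889/3600 ≈ 1.9136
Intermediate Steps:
D(S) = ⅓ + S/4 (D(S) = S/((3*S)) + S/4 = S*(1/(3*S)) + S*(¼) = ⅓ + S/4)
A(O, E) = (-6 + O)/(5 + E)
A(D(I), Q)² = ((-6 + (⅓ + (¼)*(-5)))/(5 - 10))² = ((-6 + (⅓ - 5/4))/(-5))² = (-(-6 - 11/12)/5)² = (-⅕*(-83/12))² = (83/60)² = 6889/3600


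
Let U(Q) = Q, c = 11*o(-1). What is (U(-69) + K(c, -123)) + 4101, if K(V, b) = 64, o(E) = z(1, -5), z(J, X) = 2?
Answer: 4096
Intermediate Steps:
o(E) = 2
c = 22 (c = 11*2 = 22)
(U(-69) + K(c, -123)) + 4101 = (-69 + 64) + 4101 = -5 + 4101 = 4096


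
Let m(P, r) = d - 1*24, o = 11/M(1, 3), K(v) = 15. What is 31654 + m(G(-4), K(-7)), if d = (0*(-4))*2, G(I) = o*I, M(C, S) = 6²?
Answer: 31630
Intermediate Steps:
M(C, S) = 36
o = 11/36 ≈ 0.30556
G(I) = 11*I/36
d = 0 (d = 0*2 = 0)
m(P, r) = -24 (m(P, r) = 0 - 1*24 = 0 - 24 = -24)
31654 + m(G(-4), K(-7)) = 31654 - 24 = 31630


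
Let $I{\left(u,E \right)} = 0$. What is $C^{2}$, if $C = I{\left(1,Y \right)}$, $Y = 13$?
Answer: $0$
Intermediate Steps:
$C = 0$
$C^{2} = 0^{2} = 0$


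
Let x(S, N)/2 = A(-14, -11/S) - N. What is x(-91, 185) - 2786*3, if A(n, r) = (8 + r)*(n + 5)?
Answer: -807550/91 ≈ -8874.2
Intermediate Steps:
A(n, r) = (5 + n)*(8 + r) (A(n, r) = (8 + r)*(5 + n) = (5 + n)*(8 + r))
x(S, N) = -144 - 2*N + 198/S (x(S, N) = 2*((40 + 5*(-11/S) + 8*(-14) - (-154)/S) - N) = 2*((40 - 55/S - 112 + 154/S) - N) = 2*((-72 + 99/S) - N) = 2*(-72 - N + 99/S) = -144 - 2*N + 198/S)
x(-91, 185) - 2786*3 = (-144 - 2*185 + 198/(-91)) - 2786*3 = (-144 - 370 + 198*(-1/91)) - 8358 = (-144 - 370 - 198/91) - 8358 = -46972/91 - 8358 = -807550/91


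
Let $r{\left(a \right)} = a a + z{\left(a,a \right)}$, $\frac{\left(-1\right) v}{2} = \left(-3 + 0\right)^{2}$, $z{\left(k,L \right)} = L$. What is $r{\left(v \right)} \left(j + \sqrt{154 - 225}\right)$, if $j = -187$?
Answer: $-57222 + 306 i \sqrt{71} \approx -57222.0 + 2578.4 i$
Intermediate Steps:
$v = -18$ ($v = - 2 \left(-3 + 0\right)^{2} = - 2 \left(-3\right)^{2} = \left(-2\right) 9 = -18$)
$r{\left(a \right)} = a + a^{2}$ ($r{\left(a \right)} = a a + a = a^{2} + a = a + a^{2}$)
$r{\left(v \right)} \left(j + \sqrt{154 - 225}\right) = - 18 \left(1 - 18\right) \left(-187 + \sqrt{154 - 225}\right) = \left(-18\right) \left(-17\right) \left(-187 + \sqrt{-71}\right) = 306 \left(-187 + i \sqrt{71}\right) = -57222 + 306 i \sqrt{71}$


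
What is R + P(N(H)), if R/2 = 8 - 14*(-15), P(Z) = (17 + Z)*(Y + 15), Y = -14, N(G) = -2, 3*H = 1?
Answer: 451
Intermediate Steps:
H = ⅓ (H = (⅓)*1 = ⅓ ≈ 0.33333)
P(Z) = 17 + Z (P(Z) = (17 + Z)*(-14 + 15) = (17 + Z)*1 = 17 + Z)
R = 436 (R = 2*(8 - 14*(-15)) = 2*(8 + 210) = 2*218 = 436)
R + P(N(H)) = 436 + (17 - 2) = 436 + 15 = 451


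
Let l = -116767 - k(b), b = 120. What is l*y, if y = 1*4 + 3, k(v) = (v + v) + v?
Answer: -819889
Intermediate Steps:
k(v) = 3*v (k(v) = 2*v + v = 3*v)
l = -117127 (l = -116767 - 3*120 = -116767 - 1*360 = -116767 - 360 = -117127)
y = 7 (y = 4 + 3 = 7)
l*y = -117127*7 = -819889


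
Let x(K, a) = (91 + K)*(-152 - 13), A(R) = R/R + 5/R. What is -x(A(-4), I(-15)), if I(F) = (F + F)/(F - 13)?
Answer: 59895/4 ≈ 14974.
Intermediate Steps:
I(F) = 2*F/(-13 + F) (I(F) = (2*F)/(-13 + F) = 2*F/(-13 + F))
A(R) = 1 + 5/R
x(K, a) = -15015 - 165*K (x(K, a) = (91 + K)*(-165) = -15015 - 165*K)
-x(A(-4), I(-15)) = -(-15015 - 165*(5 - 4)/(-4)) = -(-15015 - (-165)/4) = -(-15015 - 165*(-¼)) = -(-15015 + 165/4) = -1*(-59895/4) = 59895/4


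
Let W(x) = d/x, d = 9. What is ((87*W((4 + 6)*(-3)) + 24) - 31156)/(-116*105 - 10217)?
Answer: 311581/223970 ≈ 1.3912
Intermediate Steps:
W(x) = 9/x
((87*W((4 + 6)*(-3)) + 24) - 31156)/(-116*105 - 10217) = ((87*(9/(((4 + 6)*(-3)))) + 24) - 31156)/(-116*105 - 10217) = ((87*(9/((10*(-3)))) + 24) - 31156)/(-12180 - 10217) = ((87*(9/(-30)) + 24) - 31156)/(-22397) = ((87*(9*(-1/30)) + 24) - 31156)*(-1/22397) = ((87*(-3/10) + 24) - 31156)*(-1/22397) = ((-261/10 + 24) - 31156)*(-1/22397) = (-21/10 - 31156)*(-1/22397) = -311581/10*(-1/22397) = 311581/223970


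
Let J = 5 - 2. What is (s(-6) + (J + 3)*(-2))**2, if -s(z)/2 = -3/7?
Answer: 6084/49 ≈ 124.16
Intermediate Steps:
J = 3
s(z) = 6/7 (s(z) = -(-6)/7 = -2*(-3/7) = 6/7)
(s(-6) + (J + 3)*(-2))**2 = (6/7 + (3 + 3)*(-2))**2 = (6/7 + 6*(-2))**2 = (6/7 - 12)**2 = (-78/7)**2 = 6084/49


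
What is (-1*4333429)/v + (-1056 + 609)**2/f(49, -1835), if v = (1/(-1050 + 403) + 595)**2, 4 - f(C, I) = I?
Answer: 14287755199115/148197281296 ≈ 96.410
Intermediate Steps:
f(C, I) = 4 - I
v = 148197281296/418609 (v = (1/(-647) + 595)**2 = (-1/647 + 595)**2 = (384964/647)**2 = 148197281296/418609 ≈ 3.5402e+5)
(-1*4333429)/v + (-1056 + 609)**2/f(49, -1835) = (-1*4333429)/(148197281296/418609) + (-1056 + 609)**2/(4 - 1*(-1835)) = -4333429*418609/148197281296 + (-447)**2/(4 + 1835) = -1814012380261/148197281296 + 199809/1839 = -1814012380261/148197281296 + 199809*(1/1839) = -1814012380261/148197281296 + 66603/613 = 14287755199115/148197281296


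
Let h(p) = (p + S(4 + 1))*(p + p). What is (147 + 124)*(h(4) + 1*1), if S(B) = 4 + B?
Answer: 28455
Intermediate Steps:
h(p) = 2*p*(9 + p) (h(p) = (p + (4 + (4 + 1)))*(p + p) = (p + (4 + 5))*(2*p) = (p + 9)*(2*p) = (9 + p)*(2*p) = 2*p*(9 + p))
(147 + 124)*(h(4) + 1*1) = (147 + 124)*(2*4*(9 + 4) + 1*1) = 271*(2*4*13 + 1) = 271*(104 + 1) = 271*105 = 28455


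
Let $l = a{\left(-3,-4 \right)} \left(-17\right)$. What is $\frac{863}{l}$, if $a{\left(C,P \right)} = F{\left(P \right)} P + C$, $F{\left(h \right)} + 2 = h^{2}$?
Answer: $\frac{863}{1003} \approx 0.86042$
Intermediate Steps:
$F{\left(h \right)} = -2 + h^{2}$
$a{\left(C,P \right)} = C + P \left(-2 + P^{2}\right)$ ($a{\left(C,P \right)} = \left(-2 + P^{2}\right) P + C = P \left(-2 + P^{2}\right) + C = C + P \left(-2 + P^{2}\right)$)
$l = 1003$ ($l = \left(-3 - 4 \left(-2 + \left(-4\right)^{2}\right)\right) \left(-17\right) = \left(-3 - 4 \left(-2 + 16\right)\right) \left(-17\right) = \left(-3 - 56\right) \left(-17\right) = \left(-59\right) \left(-17\right) = 1003$)
$\frac{863}{l} = \frac{863}{1003}$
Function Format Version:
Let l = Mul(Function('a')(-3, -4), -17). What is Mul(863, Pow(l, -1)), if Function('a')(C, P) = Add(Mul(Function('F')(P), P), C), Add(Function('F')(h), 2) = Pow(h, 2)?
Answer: Rational(863, 1003) ≈ 0.86042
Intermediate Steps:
Function('F')(h) = Add(-2, Pow(h, 2))
Function('a')(C, P) = Add(C, Mul(P, Add(-2, Pow(P, 2)))) (Function('a')(C, P) = Add(Mul(Add(-2, Pow(P, 2)), P), C) = Add(Mul(P, Add(-2, Pow(P, 2))), C) = Add(C, Mul(P, Add(-2, Pow(P, 2)))))
l = 1003 (l = Mul(Add(-3, Mul(-4, Add(-2, Pow(-4, 2)))), -17) = Mul(Add(-3, Mul(-4, Add(-2, 16))), -17) = Mul(Add(-3, Mul(-4, 14)), -17) = Mul(Add(-3, -56), -17) = Mul(-59, -17) = 1003)
Mul(863, Pow(l, -1)) = Mul(863, Pow(1003, -1)) = Mul(863, Rational(1, 1003)) = Rational(863, 1003)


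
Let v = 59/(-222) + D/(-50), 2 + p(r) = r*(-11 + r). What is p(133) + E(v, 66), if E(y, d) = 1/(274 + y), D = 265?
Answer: 2417068299/148981 ≈ 16224.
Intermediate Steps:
p(r) = -2 + r*(-11 + r)
v = -3089/555 (v = 59/(-222) + 265/(-50) = 59*(-1/222) + 265*(-1/50) = -59/222 - 53/10 = -3089/555 ≈ -5.5658)
p(133) + E(v, 66) = (-2 + 133² - 11*133) + 1/(274 - 3089/555) = (-2 + 17689 - 1463) + 1/(148981/555) = 16224 + 555/148981 = 2417068299/148981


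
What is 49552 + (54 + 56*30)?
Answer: 51286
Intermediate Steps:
49552 + (54 + 56*30) = 49552 + (54 + 1680) = 49552 + 1734 = 51286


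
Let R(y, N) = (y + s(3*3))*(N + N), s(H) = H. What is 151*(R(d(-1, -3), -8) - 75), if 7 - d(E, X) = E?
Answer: -52397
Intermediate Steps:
d(E, X) = 7 - E
R(y, N) = 2*N*(9 + y) (R(y, N) = (y + 3*3)*(N + N) = (y + 9)*(2*N) = (9 + y)*(2*N) = 2*N*(9 + y))
151*(R(d(-1, -3), -8) - 75) = 151*(2*(-8)*(9 + (7 - 1*(-1))) - 75) = 151*(2*(-8)*(9 + (7 + 1)) - 75) = 151*(2*(-8)*(9 + 8) - 75) = 151*(2*(-8)*17 - 75) = 151*(-272 - 75) = 151*(-347) = -52397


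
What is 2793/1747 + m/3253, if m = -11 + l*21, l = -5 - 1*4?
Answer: 8736229/5682991 ≈ 1.5373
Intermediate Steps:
l = -9 (l = -5 - 4 = -9)
m = -200 (m = -11 - 9*21 = -11 - 189 = -200)
2793/1747 + m/3253 = 2793/1747 - 200/3253 = 8736229/5682991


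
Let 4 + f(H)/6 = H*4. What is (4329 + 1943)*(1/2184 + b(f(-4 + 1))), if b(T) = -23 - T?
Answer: 17856496/39 ≈ 4.5786e+5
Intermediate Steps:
f(H) = -24 + 24*H (f(H) = -24 + 6*(H*4) = -24 + 6*(4*H) = -24 + 24*H)
(4329 + 1943)*(1/2184 + b(f(-4 + 1))) = (4329 + 1943)*(1/2184 + (-23 - (-24 + 24*(-4 + 1)))) = 6272*(1/2184 + (-23 - (-24 + 24*(-3)))) = 6272*(1/2184 + (-23 - (-24 - 72))) = 6272*(1/2184 + (-23 - 1*(-96))) = 6272*(1/2184 + (-23 + 96)) = 6272*(1/2184 + 73) = 6272*(159433/2184) = 17856496/39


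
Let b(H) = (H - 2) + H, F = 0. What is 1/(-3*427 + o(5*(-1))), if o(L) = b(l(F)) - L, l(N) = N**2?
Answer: -1/1278 ≈ -0.00078247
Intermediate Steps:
b(H) = -2 + 2*H (b(H) = (-2 + H) + H = -2 + 2*H)
o(L) = -2 - L (o(L) = (-2 + 2*0**2) - L = (-2 + 2*0) - L = (-2 + 0) - L = -2 - L)
1/(-3*427 + o(5*(-1))) = 1/(-3*427 + (-2 - 5*(-1))) = 1/(-1281 + (-2 - 1*(-5))) = 1/(-1281 + (-2 + 5)) = 1/(-1281 + 3) = 1/(-1278) = -1/1278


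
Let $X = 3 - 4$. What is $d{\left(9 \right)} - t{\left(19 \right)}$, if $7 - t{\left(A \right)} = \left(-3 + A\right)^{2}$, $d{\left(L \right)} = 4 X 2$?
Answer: $241$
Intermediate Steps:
$X = -1$ ($X = 3 - 4 = -1$)
$d{\left(L \right)} = -8$ ($d{\left(L \right)} = 4 \left(-1\right) 2 = \left(-4\right) 2 = -8$)
$t{\left(A \right)} = 7 - \left(-3 + A\right)^{2}$
$d{\left(9 \right)} - t{\left(19 \right)} = -8 - \left(7 - \left(-3 + 19\right)^{2}\right) = -8 - \left(7 - 16^{2}\right) = -8 - \left(7 - 256\right) = -8 - -249 = -8 + 249 = 241$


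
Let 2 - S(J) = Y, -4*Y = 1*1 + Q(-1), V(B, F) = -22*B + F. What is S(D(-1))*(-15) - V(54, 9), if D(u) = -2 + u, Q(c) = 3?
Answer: 1134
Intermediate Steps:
V(B, F) = F - 22*B
Y = -1 (Y = -(1*1 + 3)/4 = -(1 + 3)/4 = -1/4*4 = -1)
S(J) = 3 (S(J) = 2 - 1*(-1) = 2 + 1 = 3)
S(D(-1))*(-15) - V(54, 9) = 3*(-15) - (9 - 22*54) = -45 - (9 - 1188) = -45 - 1*(-1179) = -45 + 1179 = 1134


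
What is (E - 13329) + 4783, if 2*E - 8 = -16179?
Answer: -33263/2 ≈ -16632.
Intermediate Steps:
E = -16171/2 (E = 4 + (½)*(-16179) = 4 - 16179/2 = -16171/2 ≈ -8085.5)
(E - 13329) + 4783 = (-16171/2 - 13329) + 4783 = -42829/2 + 4783 = -33263/2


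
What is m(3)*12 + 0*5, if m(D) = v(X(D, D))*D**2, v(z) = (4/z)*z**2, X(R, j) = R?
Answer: 1296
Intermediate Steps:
v(z) = 4*z
m(D) = 4*D**3 (m(D) = (4*D)*D**2 = 4*D**3)
m(3)*12 + 0*5 = (4*3**3)*12 + 0*5 = (4*27)*12 + 0 = 108*12 + 0 = 1296 + 0 = 1296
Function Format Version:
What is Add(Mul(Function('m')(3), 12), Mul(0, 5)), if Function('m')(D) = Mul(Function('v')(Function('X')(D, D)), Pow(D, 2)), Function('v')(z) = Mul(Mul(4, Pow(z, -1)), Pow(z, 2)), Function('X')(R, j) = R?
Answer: 1296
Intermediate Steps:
Function('v')(z) = Mul(4, z)
Function('m')(D) = Mul(4, Pow(D, 3)) (Function('m')(D) = Mul(Mul(4, D), Pow(D, 2)) = Mul(4, Pow(D, 3)))
Add(Mul(Function('m')(3), 12), Mul(0, 5)) = Add(Mul(Mul(4, Pow(3, 3)), 12), Mul(0, 5)) = Add(Mul(Mul(4, 27), 12), 0) = Add(Mul(108, 12), 0) = Add(1296, 0) = 1296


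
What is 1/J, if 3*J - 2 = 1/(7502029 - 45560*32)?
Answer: 18132327/12088219 ≈ 1.5000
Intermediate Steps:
J = 12088219/18132327 (J = ⅔ + 1/(3*(7502029 - 45560*32)) = ⅔ + 1/(3*(7502029 - 1457920)) = ⅔ + (⅓)/6044109 = ⅔ + (⅓)*(1/6044109) = ⅔ + 1/18132327 = 12088219/18132327 ≈ 0.66667)
1/J = 1/(12088219/18132327) = 18132327/12088219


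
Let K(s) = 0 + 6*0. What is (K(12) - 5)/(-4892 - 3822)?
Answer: 5/8714 ≈ 0.00057379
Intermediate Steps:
K(s) = 0 (K(s) = 0 + 0 = 0)
(K(12) - 5)/(-4892 - 3822) = (0 - 5)/(-4892 - 3822) = -5/(-8714) = -5*(-1/8714) = 5/8714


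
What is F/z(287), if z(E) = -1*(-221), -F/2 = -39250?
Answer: 78500/221 ≈ 355.20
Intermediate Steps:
F = 78500 (F = -2*(-39250) = 78500)
z(E) = 221
F/z(287) = 78500/221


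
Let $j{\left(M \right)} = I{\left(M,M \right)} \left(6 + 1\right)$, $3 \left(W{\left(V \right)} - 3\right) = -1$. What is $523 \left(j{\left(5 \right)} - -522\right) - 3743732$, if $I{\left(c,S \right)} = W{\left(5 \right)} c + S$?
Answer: $- \frac{10210823}{3} \approx -3.4036 \cdot 10^{6}$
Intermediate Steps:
$W{\left(V \right)} = \frac{8}{3}$ ($W{\left(V \right)} = 3 + \frac{1}{3} \left(-1\right) = 3 - \frac{1}{3} = \frac{8}{3}$)
$I{\left(c,S \right)} = S + \frac{8 c}{3}$ ($I{\left(c,S \right)} = \frac{8 c}{3} + S = S + \frac{8 c}{3}$)
$j{\left(M \right)} = \frac{77 M}{3}$ ($j{\left(M \right)} = \left(M + \frac{8 M}{3}\right) \left(6 + 1\right) = \frac{11 M}{3} \cdot 7 = \frac{77 M}{3}$)
$523 \left(j{\left(5 \right)} - -522\right) - 3743732 = 523 \left(\frac{77}{3} \cdot 5 - -522\right) - 3743732 = 523 \left(\frac{385}{3} + 522\right) - 3743732 = 523 \cdot \frac{1951}{3} - 3743732 = \frac{1020373}{3} - 3743732 = - \frac{10210823}{3}$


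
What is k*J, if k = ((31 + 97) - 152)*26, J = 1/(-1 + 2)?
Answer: -624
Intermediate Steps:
J = 1 (J = 1/1 = 1)
k = -624 (k = (128 - 152)*26 = -24*26 = -624)
k*J = -624*1 = -624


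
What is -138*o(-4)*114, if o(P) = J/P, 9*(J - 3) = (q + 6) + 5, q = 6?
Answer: 19228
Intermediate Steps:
J = 44/9 (J = 3 + ((6 + 6) + 5)/9 = 3 + (12 + 5)/9 = 3 + (⅑)*17 = 3 + 17/9 = 44/9 ≈ 4.8889)
o(P) = 44/(9*P)
-138*o(-4)*114 = -2024/(3*(-4))*114 = -2024*(-1)/(3*4)*114 = -138*(-11/9)*114 = (506/3)*114 = 19228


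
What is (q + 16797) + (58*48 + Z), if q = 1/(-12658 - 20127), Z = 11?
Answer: 642323719/32785 ≈ 19592.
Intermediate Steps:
q = -1/32785 (q = 1/(-32785) = -1/32785 ≈ -3.0502e-5)
(q + 16797) + (58*48 + Z) = (-1/32785 + 16797) + (58*48 + 11) = 550689644/32785 + (2784 + 11) = 550689644/32785 + 2795 = 642323719/32785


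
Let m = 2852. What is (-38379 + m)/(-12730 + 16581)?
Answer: -35527/3851 ≈ -9.2254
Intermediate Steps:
(-38379 + m)/(-12730 + 16581) = (-38379 + 2852)/(-12730 + 16581) = -35527/3851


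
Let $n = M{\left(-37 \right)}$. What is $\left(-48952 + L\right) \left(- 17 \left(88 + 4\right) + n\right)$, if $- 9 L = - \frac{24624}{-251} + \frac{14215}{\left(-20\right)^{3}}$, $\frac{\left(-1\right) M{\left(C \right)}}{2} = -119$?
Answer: $\frac{39110545387147}{602400} \approx 6.4925 \cdot 10^{7}$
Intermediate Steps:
$M{\left(C \right)} = 238$ ($M{\left(C \right)} = \left(-2\right) \left(-119\right) = 238$)
$n = 238$
$L = - \frac{38684807}{3614400}$ ($L = - \frac{- \frac{24624}{-251} + \frac{14215}{\left(-20\right)^{3}}}{9} = - \frac{\left(-24624\right) \left(- \frac{1}{251}\right) + \frac{14215}{-8000}}{9} = - \frac{\frac{24624}{251} + 14215 \left(- \frac{1}{8000}\right)}{9} = - \frac{\frac{24624}{251} - \frac{2843}{1600}}{9} = \left(- \frac{1}{9}\right) \frac{38684807}{401600} = - \frac{38684807}{3614400} \approx -10.703$)
$\left(-48952 + L\right) \left(- 17 \left(88 + 4\right) + n\right) = \left(-48952 - \frac{38684807}{3614400}\right) \left(- 17 \left(88 + 4\right) + 238\right) = - \frac{176970793607 \left(\left(-17\right) 92 + 238\right)}{3614400} = - \frac{176970793607 \left(-1564 + 238\right)}{3614400} = \left(- \frac{176970793607}{3614400}\right) \left(-1326\right) = \frac{39110545387147}{602400}$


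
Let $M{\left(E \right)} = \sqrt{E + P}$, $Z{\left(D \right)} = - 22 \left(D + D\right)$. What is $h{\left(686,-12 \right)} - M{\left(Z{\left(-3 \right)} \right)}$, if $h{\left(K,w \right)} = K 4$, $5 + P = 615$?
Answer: $2744 - \sqrt{742} \approx 2716.8$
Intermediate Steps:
$P = 610$ ($P = -5 + 615 = 610$)
$Z{\left(D \right)} = - 44 D$ ($Z{\left(D \right)} = - 22 \cdot 2 D = - 44 D$)
$M{\left(E \right)} = \sqrt{610 + E}$ ($M{\left(E \right)} = \sqrt{E + 610} = \sqrt{610 + E}$)
$h{\left(K,w \right)} = 4 K$
$h{\left(686,-12 \right)} - M{\left(Z{\left(-3 \right)} \right)} = 4 \cdot 686 - \sqrt{610 - -132} = 2744 - \sqrt{610 + 132} = 2744 - \sqrt{742}$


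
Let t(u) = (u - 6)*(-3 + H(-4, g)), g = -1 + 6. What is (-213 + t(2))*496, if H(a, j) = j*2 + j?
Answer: -129456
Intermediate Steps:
g = 5
H(a, j) = 3*j (H(a, j) = 2*j + j = 3*j)
t(u) = -72 + 12*u (t(u) = (u - 6)*(-3 + 3*5) = (-6 + u)*(-3 + 15) = (-6 + u)*12 = -72 + 12*u)
(-213 + t(2))*496 = (-213 + (-72 + 12*2))*496 = (-213 + (-72 + 24))*496 = (-213 - 48)*496 = -261*496 = -129456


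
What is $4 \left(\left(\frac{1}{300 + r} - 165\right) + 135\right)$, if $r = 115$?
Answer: $- \frac{49796}{415} \approx -119.99$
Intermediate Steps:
$4 \left(\left(\frac{1}{300 + r} - 165\right) + 135\right) = 4 \left(\left(\frac{1}{300 + 115} - 165\right) + 135\right) = 4 \left(\left(\frac{1}{415} - 165\right) + 135\right) = 4 \left(- \frac{68474}{415} + 135\right) = 4 \left(- \frac{12449}{415}\right) = - \frac{49796}{415}$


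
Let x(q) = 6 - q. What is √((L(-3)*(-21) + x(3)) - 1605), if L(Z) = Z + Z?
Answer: 6*I*√41 ≈ 38.419*I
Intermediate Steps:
L(Z) = 2*Z
√((L(-3)*(-21) + x(3)) - 1605) = √(((2*(-3))*(-21) + (6 - 1*3)) - 1605) = √((-6*(-21) + (6 - 3)) - 1605) = √((126 + 3) - 1605) = √(129 - 1605) = √(-1476) = 6*I*√41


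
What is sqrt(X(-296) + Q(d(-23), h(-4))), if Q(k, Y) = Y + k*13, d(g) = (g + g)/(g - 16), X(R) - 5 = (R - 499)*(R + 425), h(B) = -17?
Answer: I*sqrt(922965)/3 ≈ 320.24*I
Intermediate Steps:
X(R) = 5 + (-499 + R)*(425 + R) (X(R) = 5 + (R - 499)*(R + 425) = 5 + (-499 + R)*(425 + R))
d(g) = 2*g/(-16 + g) (d(g) = (2*g)/(-16 + g) = 2*g/(-16 + g))
Q(k, Y) = Y + 13*k
sqrt(X(-296) + Q(d(-23), h(-4))) = sqrt((-212070 + (-296)**2 - 74*(-296)) + (-17 + 13*(2*(-23)/(-16 - 23)))) = sqrt((-212070 + 87616 + 21904) + (-17 + 13*(2*(-23)/(-39)))) = sqrt(-102550 + (-17 + 13*(2*(-23)*(-1/39)))) = sqrt(-102550 + (-17 + 13*(46/39))) = sqrt(-102550 + (-17 + 46/3)) = sqrt(-102550 - 5/3) = sqrt(-307655/3) = I*sqrt(922965)/3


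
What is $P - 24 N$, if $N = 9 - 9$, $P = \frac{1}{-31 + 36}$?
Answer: $\frac{1}{5} \approx 0.2$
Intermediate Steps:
$P = \frac{1}{5} \approx 0.2$
$N = 0$ ($N = 9 - 9 = 0$)
$P - 24 N = \frac{1}{5} - 0 = \frac{1}{5} + 0 = \frac{1}{5}$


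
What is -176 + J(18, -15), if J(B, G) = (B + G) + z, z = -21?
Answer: -194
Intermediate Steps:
J(B, G) = -21 + B + G (J(B, G) = (B + G) - 21 = -21 + B + G)
-176 + J(18, -15) = -176 + (-21 + 18 - 15) = -176 - 18 = -194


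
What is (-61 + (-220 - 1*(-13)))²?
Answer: 71824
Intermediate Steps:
(-61 + (-220 - 1*(-13)))² = (-61 + (-220 + 13))² = (-61 - 207)² = (-268)² = 71824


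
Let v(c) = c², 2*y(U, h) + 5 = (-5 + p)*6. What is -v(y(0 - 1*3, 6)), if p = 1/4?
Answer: -4489/16 ≈ -280.56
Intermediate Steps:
p = ¼ ≈ 0.25000
y(U, h) = -67/4 (y(U, h) = -5/2 + ((-5 + ¼)*6)/2 = -5/2 + (-19/4*6)/2 = -5/2 + (½)*(-57/2) = -5/2 - 57/4 = -67/4)
-v(y(0 - 1*3, 6)) = -(-67/4)² = -1*4489/16 = -4489/16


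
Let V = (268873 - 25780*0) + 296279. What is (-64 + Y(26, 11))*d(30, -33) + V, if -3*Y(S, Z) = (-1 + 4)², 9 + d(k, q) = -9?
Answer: 566358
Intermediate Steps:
d(k, q) = -18 (d(k, q) = -9 - 9 = -18)
V = 565152 (V = (268873 + 0) + 296279 = 268873 + 296279 = 565152)
Y(S, Z) = -3 (Y(S, Z) = -(-1 + 4)²/3 = -⅓*3² = -⅓*9 = -3)
(-64 + Y(26, 11))*d(30, -33) + V = (-64 - 3)*(-18) + 565152 = -67*(-18) + 565152 = 1206 + 565152 = 566358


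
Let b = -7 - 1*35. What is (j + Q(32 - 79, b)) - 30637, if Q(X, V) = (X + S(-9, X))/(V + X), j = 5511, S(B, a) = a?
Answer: -2236120/89 ≈ -25125.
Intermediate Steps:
b = -42 (b = -7 - 35 = -42)
Q(X, V) = 2*X/(V + X) (Q(X, V) = (X + X)/(V + X) = (2*X)/(V + X) = 2*X/(V + X))
(j + Q(32 - 79, b)) - 30637 = (5511 + 2*(32 - 79)/(-42 + (32 - 79))) - 30637 = (5511 + 2*(-47)/(-42 - 47)) - 30637 = (5511 + 2*(-47)/(-89)) - 30637 = (5511 + 2*(-47)*(-1/89)) - 30637 = (5511 + 94/89) - 30637 = 490573/89 - 30637 = -2236120/89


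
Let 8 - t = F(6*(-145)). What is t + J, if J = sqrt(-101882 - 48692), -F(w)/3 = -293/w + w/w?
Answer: 3483/290 + I*sqrt(150574) ≈ 12.01 + 388.04*I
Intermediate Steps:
F(w) = -3 + 879/w (F(w) = -3*(-293/w + w/w) = -3*(-293/w + 1) = -3*(1 - 293/w) = -3 + 879/w)
t = 3483/290 (t = 8 - (-3 + 879/((6*(-145)))) = 8 - (-3 + 879/(-870)) = 8 - (-3 + 879*(-1/870)) = 8 - (-3 - 293/290) = 8 - 1*(-1163/290) = 8 + 1163/290 = 3483/290 ≈ 12.010)
J = I*sqrt(150574) (J = sqrt(-150574) = I*sqrt(150574) ≈ 388.04*I)
t + J = 3483/290 + I*sqrt(150574)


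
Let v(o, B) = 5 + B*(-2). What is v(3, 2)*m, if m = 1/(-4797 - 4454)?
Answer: -1/9251 ≈ -0.00010810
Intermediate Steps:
v(o, B) = 5 - 2*B
m = -1/9251 (m = 1/(-9251) = -1/9251 ≈ -0.00010810)
v(3, 2)*m = (5 - 2*2)*(-1/9251) = (5 - 4)*(-1/9251) = 1*(-1/9251) = -1/9251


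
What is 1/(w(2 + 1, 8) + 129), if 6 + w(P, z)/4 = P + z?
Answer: 1/149 ≈ 0.0067114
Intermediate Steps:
w(P, z) = -24 + 4*P + 4*z (w(P, z) = -24 + 4*(P + z) = -24 + (4*P + 4*z) = -24 + 4*P + 4*z)
1/(w(2 + 1, 8) + 129) = 1/((-24 + 4*(2 + 1) + 4*8) + 129) = 1/((-24 + 4*3 + 32) + 129) = 1/((-24 + 12 + 32) + 129) = 1/(20 + 129) = 1/149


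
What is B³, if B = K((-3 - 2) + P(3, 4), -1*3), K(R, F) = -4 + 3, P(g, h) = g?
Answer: -1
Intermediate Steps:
K(R, F) = -1
B = -1
B³ = (-1)³ = -1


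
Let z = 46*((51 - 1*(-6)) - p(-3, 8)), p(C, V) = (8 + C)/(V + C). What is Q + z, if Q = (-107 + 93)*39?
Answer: 2030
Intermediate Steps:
p(C, V) = (8 + C)/(C + V)
Q = -546 (Q = -14*39 = -546)
z = 2576 (z = 46*((51 - 1*(-6)) - (8 - 3)/(-3 + 8)) = 46*((51 + 6) - 5/5) = 46*(57 - 5/5) = 46*(57 - 1*1) = 46*(57 - 1) = 46*56 = 2576)
Q + z = -546 + 2576 = 2030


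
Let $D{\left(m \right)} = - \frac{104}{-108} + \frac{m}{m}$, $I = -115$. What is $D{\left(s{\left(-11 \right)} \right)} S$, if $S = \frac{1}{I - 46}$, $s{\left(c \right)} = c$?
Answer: $- \frac{53}{4347} \approx -0.012192$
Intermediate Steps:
$S = - \frac{1}{161}$ ($S = \frac{1}{-115 - 46} = \frac{1}{-161} = - \frac{1}{161} \approx -0.0062112$)
$D{\left(m \right)} = \frac{53}{27}$ ($D{\left(m \right)} = \left(-104\right) \left(- \frac{1}{108}\right) + 1 = \frac{26}{27} + 1 = \frac{53}{27}$)
$D{\left(s{\left(-11 \right)} \right)} S = \frac{53}{27} \left(- \frac{1}{161}\right) = - \frac{53}{4347}$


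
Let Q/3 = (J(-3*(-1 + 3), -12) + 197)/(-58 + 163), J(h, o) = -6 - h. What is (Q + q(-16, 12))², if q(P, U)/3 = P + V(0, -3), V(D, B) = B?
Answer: 3232804/1225 ≈ 2639.0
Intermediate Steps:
q(P, U) = -9 + 3*P (q(P, U) = 3*(P - 3) = 3*(-3 + P) = -9 + 3*P)
Q = 197/35 (Q = 3*(((-6 - (-3)*(-1 + 3)) + 197)/(-58 + 163)) = 3*(((-6 - (-3)*2) + 197)/105) = 3*(((-6 - 1*(-6)) + 197)*(1/105)) = 3*(((-6 + 6) + 197)*(1/105)) = 3*((0 + 197)*(1/105)) = 3*(197*(1/105)) = 3*(197/105) = 197/35 ≈ 5.6286)
(Q + q(-16, 12))² = (197/35 + (-9 + 3*(-16)))² = (197/35 + (-9 - 48))² = (197/35 - 57)² = (-1798/35)² = 3232804/1225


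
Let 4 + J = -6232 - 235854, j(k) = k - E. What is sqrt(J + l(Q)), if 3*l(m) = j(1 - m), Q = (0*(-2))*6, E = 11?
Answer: 2*I*sqrt(544710)/3 ≈ 492.03*I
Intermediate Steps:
Q = 0 (Q = 0*6 = 0)
j(k) = -11 + k (j(k) = k - 1*11 = k - 11 = -11 + k)
l(m) = -10/3 - m/3 (l(m) = (-11 + (1 - m))/3 = (-10 - m)/3 = -10/3 - m/3)
J = -242090 (J = -4 + (-6232 - 235854) = -4 - 242086 = -242090)
sqrt(J + l(Q)) = sqrt(-242090 + (-10/3 - 1/3*0)) = sqrt(-242090 + (-10/3 + 0)) = sqrt(-242090 - 10/3) = sqrt(-726280/3) = 2*I*sqrt(544710)/3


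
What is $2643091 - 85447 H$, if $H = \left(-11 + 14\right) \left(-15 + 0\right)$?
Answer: $6488206$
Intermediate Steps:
$H = -45$ ($H = 3 \left(-15\right) = -45$)
$2643091 - 85447 H = 2643091 - -3845115 = 2643091 + 3845115 = 6488206$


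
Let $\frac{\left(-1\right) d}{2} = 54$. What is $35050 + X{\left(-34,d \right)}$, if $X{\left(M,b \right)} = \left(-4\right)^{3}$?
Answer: $34986$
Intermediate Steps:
$d = -108$ ($d = \left(-2\right) 54 = -108$)
$X{\left(M,b \right)} = -64$
$35050 + X{\left(-34,d \right)} = 35050 - 64 = 34986$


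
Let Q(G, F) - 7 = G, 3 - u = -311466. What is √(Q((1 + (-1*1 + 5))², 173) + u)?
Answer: √311501 ≈ 558.12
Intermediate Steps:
u = 311469 (u = 3 - 1*(-311466) = 3 + 311466 = 311469)
Q(G, F) = 7 + G
√(Q((1 + (-1*1 + 5))², 173) + u) = √((7 + (1 + (-1*1 + 5))²) + 311469) = √((7 + (1 + (-1 + 5))²) + 311469) = √((7 + (1 + 4)²) + 311469) = √((7 + 5²) + 311469) = √((7 + 25) + 311469) = √(32 + 311469) = √311501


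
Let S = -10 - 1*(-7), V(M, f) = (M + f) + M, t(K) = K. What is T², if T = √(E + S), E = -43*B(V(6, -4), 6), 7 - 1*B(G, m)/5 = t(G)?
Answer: 212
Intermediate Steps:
V(M, f) = f + 2*M
B(G, m) = 35 - 5*G
E = 215 (E = -43*(35 - 5*(-4 + 2*6)) = -43*(35 - 5*(-4 + 12)) = -43*(35 - 5*8) = -43*(35 - 40) = -43*(-5) = 215)
S = -3 (S = -10 + 7 = -3)
T = 2*√53 (T = √(215 - 3) = √212 = 2*√53 ≈ 14.560)
T² = (2*√53)² = 212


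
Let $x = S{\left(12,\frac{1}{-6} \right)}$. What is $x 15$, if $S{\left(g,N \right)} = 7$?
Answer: $105$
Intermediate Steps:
$x = 7$
$x 15 = 7 \cdot 15 = 105$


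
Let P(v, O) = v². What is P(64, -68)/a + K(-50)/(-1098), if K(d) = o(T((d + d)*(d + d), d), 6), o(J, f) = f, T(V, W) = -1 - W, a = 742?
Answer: 374413/67893 ≈ 5.5147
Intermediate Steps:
K(d) = 6
P(64, -68)/a + K(-50)/(-1098) = 64²/742 + 6/(-1098) = 4096*(1/742) + 6*(-1/1098) = 2048/371 - 1/183 = 374413/67893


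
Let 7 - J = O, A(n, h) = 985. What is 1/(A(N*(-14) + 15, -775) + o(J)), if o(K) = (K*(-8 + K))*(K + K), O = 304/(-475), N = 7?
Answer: 15625/14733967 ≈ 0.0010605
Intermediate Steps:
O = -16/25 (O = 304*(-1/475) = -16/25 ≈ -0.64000)
J = 191/25 (J = 7 - 1*(-16/25) = 7 + 16/25 = 191/25 ≈ 7.6400)
o(K) = 2*K²*(-8 + K) (o(K) = (K*(-8 + K))*(2*K) = 2*K²*(-8 + K))
1/(A(N*(-14) + 15, -775) + o(J)) = 1/(985 + 2*(191/25)²*(-8 + 191/25)) = 1/(985 + 2*(36481/625)*(-9/25)) = 1/(985 - 656658/15625) = 1/(14733967/15625) = 15625/14733967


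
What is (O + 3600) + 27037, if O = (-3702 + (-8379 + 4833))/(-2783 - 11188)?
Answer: 142678925/4657 ≈ 30638.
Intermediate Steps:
O = 2416/4657 (O = (-3702 - 3546)/(-13971) = -7248*(-1/13971) = 2416/4657 ≈ 0.51879)
(O + 3600) + 27037 = (2416/4657 + 3600) + 27037 = 16767616/4657 + 27037 = 142678925/4657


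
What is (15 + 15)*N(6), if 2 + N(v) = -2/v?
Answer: -70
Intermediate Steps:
N(v) = -2 - 2/v
(15 + 15)*N(6) = (15 + 15)*(-2 - 2/6) = 30*(-2 - 2*⅙) = 30*(-2 - ⅓) = 30*(-7/3) = -70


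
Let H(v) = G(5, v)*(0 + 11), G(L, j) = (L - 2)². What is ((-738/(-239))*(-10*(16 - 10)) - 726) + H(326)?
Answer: -194133/239 ≈ -812.27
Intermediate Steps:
G(L, j) = (-2 + L)²
H(v) = 99 (H(v) = (-2 + 5)²*(0 + 11) = 3²*11 = 9*11 = 99)
((-738/(-239))*(-10*(16 - 10)) - 726) + H(326) = ((-738/(-239))*(-10*(16 - 10)) - 726) + 99 = ((-738*(-1/239))*(-10*6) - 726) + 99 = ((738/239)*(-60) - 726) + 99 = (-44280/239 - 726) + 99 = -217794/239 + 99 = -194133/239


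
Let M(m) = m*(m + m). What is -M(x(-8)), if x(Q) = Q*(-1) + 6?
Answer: -392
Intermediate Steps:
x(Q) = 6 - Q (x(Q) = -Q + 6 = 6 - Q)
M(m) = 2*m**2 (M(m) = m*(2*m) = 2*m**2)
-M(x(-8)) = -2*(6 - 1*(-8))**2 = -2*(6 + 8)**2 = -2*14**2 = -2*196 = -1*392 = -392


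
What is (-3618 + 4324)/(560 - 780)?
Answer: -353/110 ≈ -3.2091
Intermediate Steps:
(-3618 + 4324)/(560 - 780) = 706/(-220) = 706*(-1/220) = -353/110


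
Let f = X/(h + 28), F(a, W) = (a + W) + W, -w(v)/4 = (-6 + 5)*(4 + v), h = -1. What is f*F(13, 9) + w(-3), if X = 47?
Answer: 1565/27 ≈ 57.963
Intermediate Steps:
w(v) = 16 + 4*v (w(v) = -4*(-6 + 5)*(4 + v) = -(-4)*(4 + v) = -4*(-4 - v) = 16 + 4*v)
F(a, W) = a + 2*W (F(a, W) = (W + a) + W = a + 2*W)
f = 47/27 (f = 47/(-1 + 28) = 47/27 ≈ 1.7407)
f*F(13, 9) + w(-3) = 47*(13 + 2*9)/27 + (16 + 4*(-3)) = 47*(13 + 18)/27 + (16 - 12) = (47/27)*31 + 4 = 1457/27 + 4 = 1565/27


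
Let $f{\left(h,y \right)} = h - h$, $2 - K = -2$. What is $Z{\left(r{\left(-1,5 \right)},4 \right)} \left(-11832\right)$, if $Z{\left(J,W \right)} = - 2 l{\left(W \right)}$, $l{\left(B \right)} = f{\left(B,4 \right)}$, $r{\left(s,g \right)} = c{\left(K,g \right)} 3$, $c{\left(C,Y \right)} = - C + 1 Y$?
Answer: $0$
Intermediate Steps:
$K = 4$ ($K = 2 - -2 = 2 + 2 = 4$)
$f{\left(h,y \right)} = 0$
$c{\left(C,Y \right)} = Y - C$ ($c{\left(C,Y \right)} = - C + Y = Y - C$)
$r{\left(s,g \right)} = -12 + 3 g$ ($r{\left(s,g \right)} = \left(g - 4\right) 3 = \left(-4 + g\right) 3 = -12 + 3 g$)
$l{\left(B \right)} = 0$
$Z{\left(J,W \right)} = 0$ ($Z{\left(J,W \right)} = \left(-2\right) 0 = 0$)
$Z{\left(r{\left(-1,5 \right)},4 \right)} \left(-11832\right) = 0 \left(-11832\right) = 0$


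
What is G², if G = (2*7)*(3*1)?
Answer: 1764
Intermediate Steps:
G = 42 (G = 14*3 = 42)
G² = 42² = 1764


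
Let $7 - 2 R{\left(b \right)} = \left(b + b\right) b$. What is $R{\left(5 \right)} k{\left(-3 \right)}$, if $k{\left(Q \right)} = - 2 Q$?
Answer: $-129$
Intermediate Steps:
$R{\left(b \right)} = \frac{7}{2} - b^{2}$ ($R{\left(b \right)} = \frac{7}{2} - \frac{\left(b + b\right) b}{2} = \frac{7}{2} - \frac{2 b b}{2} = \frac{7}{2} - \frac{2 b^{2}}{2} = \frac{7}{2} - b^{2}$)
$R{\left(5 \right)} k{\left(-3 \right)} = \left(\frac{7}{2} - 5^{2}\right) \left(\left(-2\right) \left(-3\right)\right) = \left(\frac{7}{2} - 25\right) 6 = \left(- \frac{43}{2}\right) 6 = -129$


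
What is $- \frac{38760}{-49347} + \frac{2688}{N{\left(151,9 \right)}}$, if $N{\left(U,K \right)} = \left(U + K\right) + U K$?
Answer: $\frac{9120056}{3569433} \approx 2.555$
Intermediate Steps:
$N{\left(U,K \right)} = K + U + K U$ ($N{\left(U,K \right)} = \left(K + U\right) + K U = K + U + K U$)
$- \frac{38760}{-49347} + \frac{2688}{N{\left(151,9 \right)}} = - \frac{38760}{-49347} + \frac{2688}{9 + 151 + 9 \cdot 151} = \left(-38760\right) \left(- \frac{1}{49347}\right) + \frac{2688}{9 + 151 + 1359} = \frac{12920}{16449} + \frac{2688}{1519} = \frac{12920}{16449} + 2688 \cdot \frac{1}{1519} = \frac{12920}{16449} + \frac{384}{217} = \frac{9120056}{3569433}$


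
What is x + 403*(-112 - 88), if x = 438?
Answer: -80162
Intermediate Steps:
x + 403*(-112 - 88) = 438 + 403*(-112 - 88) = 438 + 403*(-200) = 438 - 80600 = -80162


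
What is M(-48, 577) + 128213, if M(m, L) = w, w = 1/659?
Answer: 84492368/659 ≈ 1.2821e+5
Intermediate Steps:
w = 1/659 ≈ 0.0015175
M(m, L) = 1/659
M(-48, 577) + 128213 = 1/659 + 128213 = 84492368/659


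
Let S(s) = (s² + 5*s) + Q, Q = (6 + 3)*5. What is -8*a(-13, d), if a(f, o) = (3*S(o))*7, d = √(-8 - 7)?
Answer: -5040 - 840*I*√15 ≈ -5040.0 - 3253.3*I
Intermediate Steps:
Q = 45 (Q = 9*5 = 45)
d = I*√15 (d = √(-15) = I*√15 ≈ 3.873*I)
S(s) = 45 + s² + 5*s (S(s) = (s² + 5*s) + 45 = 45 + s² + 5*s)
a(f, o) = 945 + 21*o² + 105*o (a(f, o) = (3*(45 + o² + 5*o))*7 = (135 + 3*o² + 15*o)*7 = 945 + 21*o² + 105*o)
-8*a(-13, d) = -8*(945 + 21*(I*√15)² + 105*(I*√15)) = -8*(945 + 21*(-15) + 105*I*√15) = -8*(945 - 315 + 105*I*√15) = -8*(630 + 105*I*√15) = -5040 - 840*I*√15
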